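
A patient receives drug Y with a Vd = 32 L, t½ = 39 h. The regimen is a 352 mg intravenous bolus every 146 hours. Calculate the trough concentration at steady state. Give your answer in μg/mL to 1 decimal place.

τ/t½ = 146/39 ≈ 3.7436, so fraction remaining f = (1/2)^(146/39) ≈ 0.0747.
Single-dose peak C₀ = D/Vd = 352/32 ≈ 11.000 μg/mL.
Steady-state trough Cmin,ss = C₀·f/(1−f) ≈ 11.000 × 0.0747/0.9253 ≈ 0.888 μg/mL.

0.9 μg/mL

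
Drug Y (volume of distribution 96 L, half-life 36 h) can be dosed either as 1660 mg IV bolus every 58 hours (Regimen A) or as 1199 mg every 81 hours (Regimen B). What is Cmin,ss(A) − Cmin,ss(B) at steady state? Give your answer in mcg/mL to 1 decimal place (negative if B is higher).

5.1 mcg/mL

Regimen A: f = (1/2)^(58/36) ≈ 0.3273; Cmin,ss = (1660/96)·f/(1−f) ≈ 8.413 mcg/mL.
Regimen B: f = (1/2)^(81/36) ≈ 0.2102; Cmin,ss = (1199/96)·f/(1−f) ≈ 3.324 mcg/mL.
Difference ≈ 8.413 − 3.324 ≈ 5.089 mcg/mL.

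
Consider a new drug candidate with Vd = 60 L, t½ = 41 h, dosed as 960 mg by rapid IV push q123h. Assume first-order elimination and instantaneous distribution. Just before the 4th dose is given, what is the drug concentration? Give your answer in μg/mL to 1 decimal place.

f = (1/2)^(τ/t½) = (1/2)^(123/41) ≈ 0.1250.
C₀ = D/Vd = 960/60 ≈ 16.000 μg/mL.
Before the 4th dose, 3 doses have been given. Superposition: Cmin = C₀·(f + f² + … + f^3).
≈ 16.000 × (0.1250 + 0.0156 + 0.0020) ≈ 16.000 × 0.1426 ≈ 2.282 μg/mL.

2.3 μg/mL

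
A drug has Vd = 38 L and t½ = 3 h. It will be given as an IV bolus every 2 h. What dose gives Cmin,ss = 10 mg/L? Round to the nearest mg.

223 mg

τ/t½ = 2/3 ≈ 0.66667, so f = (1/2)^(2/3) ≈ 0.629961.
Cmin,ss = (D/Vd)·f/(1−f), so D = Cmin,ss·Vd·(1−f)/f.
D = 10 × 38 × (1−f)/f ≈ 10 × 38 × 0.58740 ≈ 223.21 mg.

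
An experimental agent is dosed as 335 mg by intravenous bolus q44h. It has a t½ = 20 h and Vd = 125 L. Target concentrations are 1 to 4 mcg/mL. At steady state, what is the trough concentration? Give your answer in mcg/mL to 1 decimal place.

0.7 mcg/mL

k = ln2/t½ = ln2/20 ≈ 0.034657 h⁻¹; fraction remaining f = e^(−kτ) = e^(−0.034657×44) ≈ 0.2176.
Each bolus raises the concentration by D/Vd = 335/125 ≈ 2.680 mcg/mL.
Steady-state trough Cmin,ss = C₀·f/(1−f) ≈ 2.680 × 0.2176/0.7824 ≈ 0.745 mcg/mL.
Trough 0.7 mcg/mL vs MEC 1 mcg/mL: subtherapeutic.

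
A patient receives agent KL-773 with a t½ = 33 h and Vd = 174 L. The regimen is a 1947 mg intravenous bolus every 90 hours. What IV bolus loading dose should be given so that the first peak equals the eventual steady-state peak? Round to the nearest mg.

f = (1/2)^(90/33) ≈ 0.151011; accumulation ratio R = 1/(1−f) ≈ 1.17787.
Loading dose to hit Cmax,ss on first dose: D_load = D_maint·R ≈ 1947 × 1.17787 ≈ 2293.31 mg.

2293 mg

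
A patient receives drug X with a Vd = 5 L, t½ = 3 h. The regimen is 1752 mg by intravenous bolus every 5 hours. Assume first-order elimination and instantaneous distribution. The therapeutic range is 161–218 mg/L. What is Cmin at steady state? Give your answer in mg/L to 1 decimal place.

τ/t½ = 5/3 ≈ 1.6667, so fraction remaining f = (1/2)^(5/3) ≈ 0.3150.
Each bolus raises the concentration by D/Vd = 1752/5 ≈ 350.400 mg/L.
Steady-state trough Cmin,ss = C₀·f/(1−f) ≈ 350.400 × 0.3150/0.6850 ≈ 161.133 mg/L.
Trough 161.1 mg/L vs MEC 161 mg/L: adequate.

161.1 mg/L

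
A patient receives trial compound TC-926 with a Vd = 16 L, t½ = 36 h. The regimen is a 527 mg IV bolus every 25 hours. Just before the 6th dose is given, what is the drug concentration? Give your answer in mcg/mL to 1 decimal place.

48.5 mcg/mL

f = (1/2)^(τ/t½) = (1/2)^(25/36) ≈ 0.6179.
C₀ = D/Vd = 527/16 ≈ 32.938 mcg/mL.
Before the 6th dose, 5 doses have been given. Superposition: Cmin = C₀·(f + f² + … + f^5).
≈ 32.938 × (0.6179 + 0.3818 + 0.2359 + 0.1458 + 0.0901) ≈ 32.938 × 1.4715 ≈ 48.468 mcg/mL.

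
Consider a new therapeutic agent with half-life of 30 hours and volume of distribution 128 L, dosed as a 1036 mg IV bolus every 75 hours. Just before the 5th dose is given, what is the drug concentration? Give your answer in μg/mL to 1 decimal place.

f = (1/2)^(τ/t½) = (1/2)^(75/30) ≈ 0.1768.
C₀ = D/Vd = 1036/128 ≈ 8.094 μg/mL.
Before the 5th dose, 4 doses have been given. Superposition: Cmin = C₀·(f + f² + … + f^4).
≈ 8.094 × (0.1768 + 0.0313 + 0.0055 + 0.0010) ≈ 8.094 × 0.2146 ≈ 1.737 μg/mL.

1.7 μg/mL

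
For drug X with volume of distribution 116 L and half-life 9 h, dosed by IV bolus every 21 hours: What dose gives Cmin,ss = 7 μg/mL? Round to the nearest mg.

τ/t½ = 21/9 ≈ 2.3333, so f = (1/2)^(21/9) ≈ 0.198425.
Cmin,ss = (D/Vd)·f/(1−f), so D = Cmin,ss·Vd·(1−f)/f.
D = 7 × 116 × (1−f)/f ≈ 7 × 116 × 4.03969 ≈ 3280.23 mg.

3280 mg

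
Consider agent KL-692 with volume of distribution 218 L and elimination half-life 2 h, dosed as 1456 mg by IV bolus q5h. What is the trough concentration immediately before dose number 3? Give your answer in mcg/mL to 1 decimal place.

1.4 mcg/mL

f = (1/2)^(τ/t½) = (1/2)^(5/2) ≈ 0.1768.
C₀ = D/Vd = 1456/218 ≈ 6.679 mcg/mL.
Before the 3rd dose, 2 doses have been given. Superposition: Cmin = C₀·(f + f²).
≈ 6.679 × (0.1768 + 0.0313) ≈ 6.679 × 0.2081 ≈ 1.390 mcg/mL.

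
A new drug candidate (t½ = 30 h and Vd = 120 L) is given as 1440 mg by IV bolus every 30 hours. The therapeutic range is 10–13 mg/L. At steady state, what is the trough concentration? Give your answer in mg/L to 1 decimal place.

The dosing interval is 1 half-life, so f = 2^(−1) = 0.5.
At steady state, R = 1/(1 − 0.5) = 2/1.
Single-dose peak C₀ = D/Vd = 1440/120 = 12 mg/L.
Steady-state peak Cmax,ss = C₀·R = 12 × 2/1 ≈ 24.000 mg/L.
Steady-state trough Cmin,ss = Cmax,ss·f ≈ 24.000 × 0.5 ≈ 12.000 mg/L.
Trough 12.0 mg/L vs MEC 10 mg/L: adequate.

12.0 mg/L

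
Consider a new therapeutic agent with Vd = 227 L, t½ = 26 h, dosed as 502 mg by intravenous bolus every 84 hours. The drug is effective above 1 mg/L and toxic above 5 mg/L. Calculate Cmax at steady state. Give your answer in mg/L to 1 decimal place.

Over one 84-h interval, 84/26 ≈ 3.2308 half-lives elapse, leaving f ≈ 0.1065 of each dose.
Accumulation ratio R = 1/(1 − f) ≈ 1/0.8935 ≈ 1.1192.
Single-dose peak C₀ = D/Vd = 502/227 ≈ 2.211 mg/L.
Cmax,ss = C₀/(1 − f) ≈ 2.211/0.8935 ≈ 2.475 mg/L.
Peak 2.5 mg/L vs MTC 5 mg/L: below toxic threshold.

2.5 mg/L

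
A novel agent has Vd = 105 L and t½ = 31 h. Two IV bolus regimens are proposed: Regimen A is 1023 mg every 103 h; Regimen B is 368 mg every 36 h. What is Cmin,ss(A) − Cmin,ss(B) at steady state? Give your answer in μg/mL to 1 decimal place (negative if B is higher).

-1.8 μg/mL

Regimen A: f = (1/2)^(103/31) ≈ 0.1000; Cmin,ss = (1023/105)·f/(1−f) ≈ 1.083 μg/mL.
Regimen B: f = (1/2)^(36/31) ≈ 0.4471; Cmin,ss = (368/105)·f/(1−f) ≈ 2.834 μg/mL.
Difference ≈ 1.083 − 2.834 ≈ -1.751 μg/mL.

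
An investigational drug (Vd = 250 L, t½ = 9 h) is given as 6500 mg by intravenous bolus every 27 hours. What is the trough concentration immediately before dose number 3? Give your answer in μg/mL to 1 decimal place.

3.7 μg/mL

f = (1/2)^(τ/t½) = (1/2)^(27/9) ≈ 0.1250.
C₀ = D/Vd = 6500/250 ≈ 26.000 μg/mL.
Before the 3rd dose, 2 doses have been given. Superposition: Cmin = C₀·(f + f²).
≈ 26.000 × (0.1250 + 0.0156) ≈ 26.000 × 0.1406 ≈ 3.656 μg/mL.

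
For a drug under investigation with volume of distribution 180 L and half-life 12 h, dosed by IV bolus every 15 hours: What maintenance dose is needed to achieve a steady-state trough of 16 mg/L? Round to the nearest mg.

3970 mg

τ/t½ = 15/12 ≈ 1.25, so f = (1/2)^(15/12) ≈ 0.420448.
Cmin,ss = (D/Vd)·f/(1−f), so D = Cmin,ss·Vd·(1−f)/f.
D = 16 × 180 × (1−f)/f ≈ 16 × 180 × 1.37842 ≈ 3969.85 mg.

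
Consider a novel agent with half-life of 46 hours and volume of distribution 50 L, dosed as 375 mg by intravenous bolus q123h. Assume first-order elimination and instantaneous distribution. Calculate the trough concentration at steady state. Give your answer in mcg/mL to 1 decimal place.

Over one 123-h interval, 123/46 ≈ 2.6739 half-lives elapse, leaving f ≈ 0.1567 of each dose.
Accumulation ratio R = 1/(1 − f) ≈ 1/0.8433 ≈ 1.1858.
Each bolus raises the concentration by D/Vd = 375/50 ≈ 7.500 mcg/mL.
Cmax,ss = C₀/(1 − f) ≈ 7.500/0.8433 ≈ 8.894 mcg/mL.
Steady-state trough Cmin,ss = Cmax,ss·f ≈ 8.894 × 0.1567 ≈ 1.394 mcg/mL.

1.4 mcg/mL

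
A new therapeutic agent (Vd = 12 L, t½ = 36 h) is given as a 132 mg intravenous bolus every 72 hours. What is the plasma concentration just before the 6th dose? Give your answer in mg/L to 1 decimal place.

f = (1/2)^(τ/t½) = (1/2)^(72/36) ≈ 0.2500.
C₀ = D/Vd = 132/12 ≈ 11.000 mg/L.
Before the 6th dose, 5 doses have been given. Superposition: Cmin = C₀·(f + f² + … + f^5).
≈ 11.000 × (0.2500 + 0.0625 + 0.0156 + 0.0039 + 0.0010) ≈ 11.000 × 0.3330 ≈ 3.663 mg/L.

3.7 mg/L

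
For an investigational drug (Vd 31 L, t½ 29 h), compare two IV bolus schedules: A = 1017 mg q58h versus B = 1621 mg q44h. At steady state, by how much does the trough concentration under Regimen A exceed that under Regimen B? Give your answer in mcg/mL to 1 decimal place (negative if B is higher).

-17.1 mcg/mL

Regimen A: f = (1/2)^(58/29) ≈ 0.2500; Cmin,ss = (1017/31)·f/(1−f) ≈ 10.935 mcg/mL.
Regimen B: f = (1/2)^(44/29) ≈ 0.3494; Cmin,ss = (1621/31)·f/(1−f) ≈ 28.082 mcg/mL.
Difference ≈ 10.935 − 28.082 ≈ -17.147 mcg/mL.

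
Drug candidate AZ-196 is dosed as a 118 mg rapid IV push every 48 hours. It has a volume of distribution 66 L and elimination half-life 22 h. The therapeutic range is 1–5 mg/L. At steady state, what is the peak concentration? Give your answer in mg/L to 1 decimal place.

k = ln2/t½ = ln2/22 ≈ 0.031507 h⁻¹; fraction remaining f = e^(−kτ) = e^(−0.031507×48) ≈ 0.2204.
At steady state, accumulation factor R = 1/(1 − e^(−kτ)) ≈ 1.2827.
Each bolus raises the concentration by D/Vd = 118/66 ≈ 1.788 mg/L.
Steady-state peak Cmax,ss = C₀·R ≈ 1.788 × 1.2827 ≈ 2.293 mg/L.
Peak 2.3 mg/L vs MTC 5 mg/L: below toxic threshold.

2.3 mg/L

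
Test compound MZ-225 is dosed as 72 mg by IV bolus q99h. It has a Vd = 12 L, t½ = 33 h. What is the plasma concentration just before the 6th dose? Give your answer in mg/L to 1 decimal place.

0.9 mg/L

f = (1/2)^(τ/t½) = (1/2)^(99/33) ≈ 0.1250.
C₀ = D/Vd = 72/12 ≈ 6.000 mg/L.
Before the 6th dose, 5 doses have been given. Superposition: Cmin = C₀·(f + f² + … + f^5).
≈ 6.000 × (0.1250 + 0.0156 + 0.0020 + 0.0002 + 0.0000) ≈ 6.000 × 0.1428 ≈ 0.857 mg/L.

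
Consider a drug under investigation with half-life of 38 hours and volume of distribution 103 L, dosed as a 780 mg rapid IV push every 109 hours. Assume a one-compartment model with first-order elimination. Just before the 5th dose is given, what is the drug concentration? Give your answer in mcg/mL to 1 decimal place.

f = (1/2)^(τ/t½) = (1/2)^(109/38) ≈ 0.1369.
C₀ = D/Vd = 780/103 ≈ 7.573 mcg/mL.
Before the 5th dose, 4 doses have been given. Superposition: Cmin = C₀·(f + f² + … + f^4).
≈ 7.573 × (0.1369 + 0.0187 + 0.0026 + 0.0004) ≈ 7.573 × 0.1586 ≈ 1.201 mcg/mL.

1.2 mcg/mL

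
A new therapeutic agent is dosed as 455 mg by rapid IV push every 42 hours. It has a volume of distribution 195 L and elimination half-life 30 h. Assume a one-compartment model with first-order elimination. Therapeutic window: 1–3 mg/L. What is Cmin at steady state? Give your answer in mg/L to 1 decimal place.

τ/t½ = 42/30 ≈ 1.4, so fraction remaining f = (1/2)^(42/30) ≈ 0.3789.
Each bolus raises the concentration by D/Vd = 455/195 ≈ 2.333 mg/L.
Steady-state trough Cmin,ss = C₀·f/(1−f) ≈ 2.333 × 0.3789/0.6211 ≈ 1.423 mg/L.
Trough 1.4 mg/L vs MEC 1 mg/L: adequate.

1.4 mg/L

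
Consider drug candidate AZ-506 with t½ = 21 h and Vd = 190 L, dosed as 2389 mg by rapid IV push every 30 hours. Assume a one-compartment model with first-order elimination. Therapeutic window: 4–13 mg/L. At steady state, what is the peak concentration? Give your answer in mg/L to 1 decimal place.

20.0 mg/L

Over one 30-h interval, 30/21 ≈ 1.4286 half-lives elapse, leaving f ≈ 0.3715 of each dose.
Accumulation ratio R = 1/(1 − f) ≈ 1/0.6285 ≈ 1.5911.
Each bolus raises the concentration by D/Vd = 2389/190 ≈ 12.574 mg/L.
Cmax,ss = C₀/(1 − f) ≈ 12.574/0.6285 ≈ 20.006 mg/L.
Peak 20.0 mg/L vs MTC 13 mg/L: exceeds toxic threshold.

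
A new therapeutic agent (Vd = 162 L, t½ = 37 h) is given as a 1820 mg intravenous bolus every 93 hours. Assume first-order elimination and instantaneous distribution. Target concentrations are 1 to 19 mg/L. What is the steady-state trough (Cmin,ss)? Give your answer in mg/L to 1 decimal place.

2.4 mg/L

k = ln2/t½ = ln2/37 ≈ 0.018734 h⁻¹; fraction remaining f = e^(−kτ) = e^(−0.018734×93) ≈ 0.1751.
Single-dose peak C₀ = D/Vd = 1820/162 ≈ 11.235 mg/L.
Steady-state trough Cmin,ss = C₀·f/(1−f) ≈ 11.235 × 0.1751/0.8249 ≈ 2.385 mg/L.
Trough 2.4 mg/L vs MEC 1 mg/L: adequate.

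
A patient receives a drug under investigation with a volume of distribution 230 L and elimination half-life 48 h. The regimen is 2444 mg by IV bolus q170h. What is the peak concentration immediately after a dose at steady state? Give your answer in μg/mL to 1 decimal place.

11.6 μg/mL

Over one 170-h interval, 170/48 ≈ 3.5417 half-lives elapse, leaving f ≈ 0.0859 of each dose.
Accumulation ratio R = 1/(1 − f) ≈ 1/0.9141 ≈ 1.0940.
Single-dose peak C₀ = D/Vd = 2444/230 ≈ 10.626 μg/mL.
Cmax,ss = C₀/(1 − f) ≈ 10.626/0.9141 ≈ 11.625 μg/mL.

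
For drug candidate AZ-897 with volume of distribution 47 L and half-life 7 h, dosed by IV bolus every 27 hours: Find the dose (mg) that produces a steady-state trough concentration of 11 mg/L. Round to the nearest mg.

6975 mg

τ/t½ = 27/7 ≈ 3.8571, so f = (1/2)^(27/7) ≈ 0.069006.
Cmin,ss = (D/Vd)·f/(1−f), so D = Cmin,ss·Vd·(1−f)/f.
D = 11 × 47 × (1−f)/f ≈ 11 × 47 × 13.49149 ≈ 6975.10 mg.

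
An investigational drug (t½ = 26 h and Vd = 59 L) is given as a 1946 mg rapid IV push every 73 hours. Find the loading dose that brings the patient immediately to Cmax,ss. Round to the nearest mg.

f = (1/2)^(73/26) ≈ 0.142824; accumulation ratio R = 1/(1−f) ≈ 1.16662.
Loading dose to hit Cmax,ss on first dose: D_load = D_maint·R ≈ 1946 × 1.16662 ≈ 2270.24 mg.

2270 mg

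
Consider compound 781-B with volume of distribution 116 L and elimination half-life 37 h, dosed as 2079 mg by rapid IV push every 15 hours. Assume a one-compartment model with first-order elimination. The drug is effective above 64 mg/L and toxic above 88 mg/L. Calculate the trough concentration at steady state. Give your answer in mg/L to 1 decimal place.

τ/t½ = 15/37 ≈ 0.40541, so fraction remaining f = (1/2)^(15/37) ≈ 0.7550.
Accumulation ratio R = 1/(1 − f) ≈ 1/0.2450 ≈ 4.0816.
Single-dose peak C₀ = D/Vd = 2079/116 ≈ 17.922 mg/L.
Steady-state peak Cmax,ss = C₀·R ≈ 17.922 × 4.0816 ≈ 73.150 mg/L.
Steady-state trough Cmin,ss = Cmax,ss·f ≈ 73.150 × 0.7550 ≈ 55.228 mg/L.
Trough 55.2 mg/L vs MEC 64 mg/L: subtherapeutic.

55.2 mg/L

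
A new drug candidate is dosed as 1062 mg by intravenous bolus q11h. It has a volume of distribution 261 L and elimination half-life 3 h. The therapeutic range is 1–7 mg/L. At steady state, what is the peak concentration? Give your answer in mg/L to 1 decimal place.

Over one 11-h interval, 11/3 ≈ 3.6667 half-lives elapse, leaving f ≈ 0.0787 of each dose.
Accumulation ratio R = 1/(1 − f) ≈ 1/0.9213 ≈ 1.0854.
Each bolus raises the concentration by D/Vd = 1062/261 ≈ 4.069 mg/L.
Steady-state peak Cmax,ss = C₀·R ≈ 4.069 × 1.0854 ≈ 4.416 mg/L.
Peak 4.4 mg/L vs MTC 7 mg/L: below toxic threshold.

4.4 mg/L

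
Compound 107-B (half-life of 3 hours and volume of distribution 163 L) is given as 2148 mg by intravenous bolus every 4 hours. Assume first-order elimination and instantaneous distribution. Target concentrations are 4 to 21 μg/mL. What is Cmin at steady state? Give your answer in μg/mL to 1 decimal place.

8.7 μg/mL

k = ln2/t½ = ln2/3 ≈ 0.231049 h⁻¹; fraction remaining f = e^(−kτ) = e^(−0.231049×4) ≈ 0.3969.
Accumulation ratio R = 1/(1 − f) ≈ 1/0.6031 ≈ 1.6581.
Each bolus raises the concentration by D/Vd = 2148/163 ≈ 13.178 μg/mL.
Cmax,ss = C₀/(1 − f) ≈ 13.178/0.6031 ≈ 21.850 μg/mL.
One interval later, Cmin,ss = Cmax,ss·e^(−kτ) ≈ 21.850 × 0.3969 ≈ 8.672 μg/mL.
Trough 8.7 μg/mL vs MEC 4 μg/mL: adequate.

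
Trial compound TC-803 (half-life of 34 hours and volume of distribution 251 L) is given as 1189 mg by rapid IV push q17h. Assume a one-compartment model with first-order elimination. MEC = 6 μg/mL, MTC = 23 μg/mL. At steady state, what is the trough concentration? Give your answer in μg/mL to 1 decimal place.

11.4 μg/mL

Over one 17-h interval, 17/34 ≈ 0.5 half-lives elapse, leaving f ≈ 0.7071 of each dose.
At steady state, accumulation factor R = 1/(1 − e^(−kτ)) ≈ 3.4141.
Single-dose peak C₀ = D/Vd = 1189/251 ≈ 4.737 μg/mL.
Cmax,ss = C₀/(1 − f) ≈ 4.737/0.2929 ≈ 16.173 μg/mL.
Steady-state trough Cmin,ss = Cmax,ss·f ≈ 16.173 × 0.7071 ≈ 11.436 μg/mL.
Trough 11.4 μg/mL vs MEC 6 μg/mL: adequate.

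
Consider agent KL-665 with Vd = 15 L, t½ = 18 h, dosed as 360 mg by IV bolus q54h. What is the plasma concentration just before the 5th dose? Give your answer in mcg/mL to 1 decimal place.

3.4 mcg/mL

f = (1/2)^(τ/t½) = (1/2)^(54/18) ≈ 0.1250.
C₀ = D/Vd = 360/15 ≈ 24.000 mcg/mL.
Before the 5th dose, 4 doses have been given. Superposition: Cmin = C₀·(f + f² + … + f^4).
≈ 24.000 × (0.1250 + 0.0156 + 0.0020 + 0.0002) ≈ 24.000 × 0.1428 ≈ 3.427 mcg/mL.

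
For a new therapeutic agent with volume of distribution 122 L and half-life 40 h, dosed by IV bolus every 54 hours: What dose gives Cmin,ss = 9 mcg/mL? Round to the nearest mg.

1701 mg

τ/t½ = 54/40 ≈ 1.35, so f = (1/2)^(54/40) ≈ 0.392292.
Cmin,ss = (D/Vd)·f/(1−f), so D = Cmin,ss·Vd·(1−f)/f.
D = 9 × 122 × (1−f)/f ≈ 9 × 122 × 1.54912 ≈ 1700.93 mg.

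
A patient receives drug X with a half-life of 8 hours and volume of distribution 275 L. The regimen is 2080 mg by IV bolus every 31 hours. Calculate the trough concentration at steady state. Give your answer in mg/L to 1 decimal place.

0.6 mg/L

k = ln2/t½ = ln2/8 ≈ 0.086643 h⁻¹; fraction remaining f = e^(−kτ) = e^(−0.086643×31) ≈ 0.0682.
Single-dose peak C₀ = D/Vd = 2080/275 ≈ 7.564 mg/L.
Steady-state trough Cmin,ss = C₀·f/(1−f) ≈ 7.564 × 0.0682/0.9318 ≈ 0.554 mg/L.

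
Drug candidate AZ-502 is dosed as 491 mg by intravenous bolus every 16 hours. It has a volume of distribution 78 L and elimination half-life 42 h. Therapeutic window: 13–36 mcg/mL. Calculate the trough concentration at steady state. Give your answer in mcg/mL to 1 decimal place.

20.8 mcg/mL

τ/t½ = 16/42 ≈ 0.38095, so fraction remaining f = (1/2)^(16/42) ≈ 0.7679.
Accumulation ratio R = 1/(1 − f) ≈ 1/0.2321 ≈ 4.3085.
Single-dose peak C₀ = D/Vd = 491/78 ≈ 6.295 mcg/mL.
Steady-state peak Cmax,ss = C₀·R ≈ 6.295 × 4.3085 ≈ 27.122 mcg/mL.
One interval later, Cmin,ss = Cmax,ss·e^(−kτ) ≈ 27.122 × 0.7679 ≈ 20.827 mcg/mL.
Trough 20.8 mcg/mL vs MEC 13 mcg/mL: adequate.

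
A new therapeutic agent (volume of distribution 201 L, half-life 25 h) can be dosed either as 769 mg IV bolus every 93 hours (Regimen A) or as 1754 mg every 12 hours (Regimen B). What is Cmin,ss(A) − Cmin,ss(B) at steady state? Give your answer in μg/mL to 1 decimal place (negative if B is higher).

Regimen A: f = (1/2)^(93/25) ≈ 0.0759; Cmin,ss = (769/201)·f/(1−f) ≈ 0.314 μg/mL.
Regimen B: f = (1/2)^(12/25) ≈ 0.7170; Cmin,ss = (1754/201)·f/(1−f) ≈ 22.109 μg/mL.
Difference ≈ 0.314 − 22.109 ≈ -21.795 μg/mL.

-21.8 μg/mL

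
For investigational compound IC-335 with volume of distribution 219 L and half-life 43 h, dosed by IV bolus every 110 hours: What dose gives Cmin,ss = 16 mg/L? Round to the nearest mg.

τ/t½ = 110/43 ≈ 2.5581, so f = (1/2)^(110/43) ≈ 0.169794.
Cmin,ss = (D/Vd)·f/(1−f), so D = Cmin,ss·Vd·(1−f)/f.
D = 16 × 219 × (1−f)/f ≈ 16 × 219 × 4.88949 ≈ 17132.77 mg.

17133 mg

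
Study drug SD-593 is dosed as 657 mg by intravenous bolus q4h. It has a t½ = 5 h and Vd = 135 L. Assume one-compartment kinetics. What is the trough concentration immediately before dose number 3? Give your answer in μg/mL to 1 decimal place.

4.4 μg/mL

f = (1/2)^(τ/t½) = (1/2)^(4/5) ≈ 0.5743.
C₀ = D/Vd = 657/135 ≈ 4.867 μg/mL.
Before the 3rd dose, 2 doses have been given. Superposition: Cmin = C₀·(f + f²).
≈ 4.867 × (0.5743 + 0.3298) ≈ 4.867 × 0.9041 ≈ 4.400 μg/mL.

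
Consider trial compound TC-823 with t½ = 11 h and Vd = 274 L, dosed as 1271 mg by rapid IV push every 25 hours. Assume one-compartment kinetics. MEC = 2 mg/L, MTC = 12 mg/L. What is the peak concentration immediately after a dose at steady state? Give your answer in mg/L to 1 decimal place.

k = ln2/t½ = ln2/11 ≈ 0.063013 h⁻¹; fraction remaining f = e^(−kτ) = e^(−0.063013×25) ≈ 0.2069.
Accumulation ratio R = 1/(1 − f) ≈ 1/0.7931 ≈ 1.2609.
Single-dose peak C₀ = D/Vd = 1271/274 ≈ 4.639 mg/L.
Steady-state peak Cmax,ss = C₀·R ≈ 4.639 × 1.2609 ≈ 5.849 mg/L.
Peak 5.8 mg/L vs MTC 12 mg/L: below toxic threshold.

5.8 mg/L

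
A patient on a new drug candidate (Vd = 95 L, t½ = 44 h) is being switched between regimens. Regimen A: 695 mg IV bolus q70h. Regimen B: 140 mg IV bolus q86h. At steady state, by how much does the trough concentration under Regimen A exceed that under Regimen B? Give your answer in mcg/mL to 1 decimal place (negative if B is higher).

Regimen A: f = (1/2)^(70/44) ≈ 0.3320; Cmin,ss = (695/95)·f/(1−f) ≈ 3.636 mcg/mL.
Regimen B: f = (1/2)^(86/44) ≈ 0.2580; Cmin,ss = (140/95)·f/(1−f) ≈ 0.512 mcg/mL.
Difference ≈ 3.636 − 0.512 ≈ 3.124 mcg/mL.

3.1 mcg/mL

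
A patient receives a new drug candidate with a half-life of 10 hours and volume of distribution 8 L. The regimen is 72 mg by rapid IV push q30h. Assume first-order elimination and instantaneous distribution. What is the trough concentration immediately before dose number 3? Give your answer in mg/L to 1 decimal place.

1.3 mg/L

f = (1/2)^(τ/t½) = (1/2)^(30/10) ≈ 0.1250.
C₀ = D/Vd = 72/8 ≈ 9.000 mg/L.
Before the 3rd dose, 2 doses have been given. Superposition: Cmin = C₀·(f + f²).
≈ 9.000 × (0.1250 + 0.0156) ≈ 9.000 × 0.1406 ≈ 1.265 mg/L.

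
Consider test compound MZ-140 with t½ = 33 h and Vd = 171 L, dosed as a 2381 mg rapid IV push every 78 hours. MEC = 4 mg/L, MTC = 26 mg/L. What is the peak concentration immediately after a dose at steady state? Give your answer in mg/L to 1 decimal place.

17.3 mg/L

Over one 78-h interval, 78/33 ≈ 2.3636 half-lives elapse, leaving f ≈ 0.1943 of each dose.
Accumulation ratio R = 1/(1 − f) ≈ 1/0.8057 ≈ 1.2412.
Single-dose peak C₀ = D/Vd = 2381/171 ≈ 13.924 mg/L.
Cmax,ss = C₀/(1 − f) ≈ 13.924/0.8057 ≈ 17.282 mg/L.
Peak 17.3 mg/L vs MTC 26 mg/L: below toxic threshold.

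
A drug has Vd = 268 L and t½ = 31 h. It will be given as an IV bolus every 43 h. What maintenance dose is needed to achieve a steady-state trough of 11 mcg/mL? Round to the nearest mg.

4763 mg

τ/t½ = 43/31 ≈ 1.3871, so f = (1/2)^(43/31) ≈ 0.382333.
Cmin,ss = (D/Vd)·f/(1−f), so D = Cmin,ss·Vd·(1−f)/f.
D = 11 × 268 × (1−f)/f ≈ 11 × 268 × 1.61552 ≈ 4762.55 mg.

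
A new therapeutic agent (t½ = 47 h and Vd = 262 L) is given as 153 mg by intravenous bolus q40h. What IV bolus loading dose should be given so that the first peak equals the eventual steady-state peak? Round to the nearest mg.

343 mg

f = (1/2)^(40/47) ≈ 0.554376; accumulation ratio R = 1/(1−f) ≈ 2.24404.
Loading dose to hit Cmax,ss on first dose: D_load = D_maint·R ≈ 153 × 2.24404 ≈ 343.34 mg.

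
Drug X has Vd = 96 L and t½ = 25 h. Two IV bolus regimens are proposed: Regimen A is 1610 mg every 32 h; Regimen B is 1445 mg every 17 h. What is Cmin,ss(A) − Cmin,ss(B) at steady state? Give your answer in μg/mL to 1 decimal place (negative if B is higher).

Regimen A: f = (1/2)^(32/25) ≈ 0.4118; Cmin,ss = (1610/96)·f/(1−f) ≈ 11.741 μg/mL.
Regimen B: f = (1/2)^(17/25) ≈ 0.6242; Cmin,ss = (1445/96)·f/(1−f) ≈ 25.001 μg/mL.
Difference ≈ 11.741 − 25.001 ≈ -13.260 μg/mL.

-13.3 μg/mL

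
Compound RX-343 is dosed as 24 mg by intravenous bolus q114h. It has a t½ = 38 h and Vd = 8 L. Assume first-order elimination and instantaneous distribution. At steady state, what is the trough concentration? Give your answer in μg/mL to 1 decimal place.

0.4 μg/mL

τ = 114 h = 3 half-lives, so f = (1/2)^3 = 0.125.
At steady state, R = 1/(1 − 0.125) = 8/7.
Single-dose peak C₀ = D/Vd = 24/8 = 3 μg/mL.
Steady-state peak Cmax,ss = C₀·R = 3 × 8/7 ≈ 3.429 μg/mL.
Steady-state trough Cmin,ss = Cmax,ss·f ≈ 3.429 × 0.125 ≈ 0.429 μg/mL.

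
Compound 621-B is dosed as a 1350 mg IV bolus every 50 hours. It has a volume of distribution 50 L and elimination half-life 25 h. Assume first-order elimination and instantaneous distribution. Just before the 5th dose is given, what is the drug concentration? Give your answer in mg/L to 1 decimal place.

f = (1/2)^(τ/t½) = (1/2)^(50/25) ≈ 0.2500.
C₀ = D/Vd = 1350/50 ≈ 27.000 mg/L.
Before the 5th dose, 4 doses have been given. Superposition: Cmin = C₀·(f + f² + … + f^4).
≈ 27.000 × (0.2500 + 0.0625 + 0.0156 + 0.0039) ≈ 27.000 × 0.3320 ≈ 8.964 mg/L.

9.0 mg/L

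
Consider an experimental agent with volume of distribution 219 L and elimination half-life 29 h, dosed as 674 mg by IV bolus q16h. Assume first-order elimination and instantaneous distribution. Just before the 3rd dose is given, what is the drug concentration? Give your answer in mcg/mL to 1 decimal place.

f = (1/2)^(τ/t½) = (1/2)^(16/29) ≈ 0.6822.
C₀ = D/Vd = 674/219 ≈ 3.078 mcg/mL.
Before the 3rd dose, 2 doses have been given. Superposition: Cmin = C₀·(f + f²).
≈ 3.078 × (0.6822 + 0.4654) ≈ 3.078 × 1.1476 ≈ 3.532 mcg/mL.

3.5 mcg/mL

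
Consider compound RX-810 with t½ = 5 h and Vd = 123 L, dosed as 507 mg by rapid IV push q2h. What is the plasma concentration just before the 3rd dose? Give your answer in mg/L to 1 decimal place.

f = (1/2)^(τ/t½) = (1/2)^(2/5) ≈ 0.7579.
C₀ = D/Vd = 507/123 ≈ 4.122 mg/L.
Before the 3rd dose, 2 doses have been given. Superposition: Cmin = C₀·(f + f²).
≈ 4.122 × (0.7579 + 0.5744) ≈ 4.122 × 1.3323 ≈ 5.492 mg/L.

5.5 mg/L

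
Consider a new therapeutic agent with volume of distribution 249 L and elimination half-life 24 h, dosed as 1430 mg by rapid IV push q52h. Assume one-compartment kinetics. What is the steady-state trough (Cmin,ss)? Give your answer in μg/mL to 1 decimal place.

1.6 μg/mL

k = ln2/t½ = ln2/24 ≈ 0.028881 h⁻¹; fraction remaining f = e^(−kτ) = e^(−0.028881×52) ≈ 0.2227.
Single-dose peak C₀ = D/Vd = 1430/249 ≈ 5.743 μg/mL.
Steady-state trough Cmin,ss = C₀·f/(1−f) ≈ 5.743 × 0.2227/0.7773 ≈ 1.645 μg/mL.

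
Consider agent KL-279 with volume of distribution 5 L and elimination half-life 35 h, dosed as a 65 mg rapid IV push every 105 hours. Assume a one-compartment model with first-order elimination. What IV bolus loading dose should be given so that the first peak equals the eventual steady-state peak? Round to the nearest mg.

f = (1/2)^(105/35) ≈ 0.125000; accumulation ratio R = 1/(1−f) ≈ 1.14286.
Loading dose to hit Cmax,ss on first dose: D_load = D_maint·R ≈ 65 × 1.14286 ≈ 74.29 mg.

74 mg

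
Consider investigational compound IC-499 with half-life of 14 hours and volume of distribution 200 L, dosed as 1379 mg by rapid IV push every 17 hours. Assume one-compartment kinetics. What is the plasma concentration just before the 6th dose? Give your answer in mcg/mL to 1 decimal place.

f = (1/2)^(τ/t½) = (1/2)^(17/14) ≈ 0.4310.
C₀ = D/Vd = 1379/200 ≈ 6.895 mcg/mL.
Before the 6th dose, 5 doses have been given. Superposition: Cmin = C₀·(f + f² + … + f^5).
≈ 6.895 × (0.4310 + 0.1858 + 0.0801 + 0.0345 + 0.0149) ≈ 6.895 × 0.7463 ≈ 5.146 mcg/mL.

5.1 mcg/mL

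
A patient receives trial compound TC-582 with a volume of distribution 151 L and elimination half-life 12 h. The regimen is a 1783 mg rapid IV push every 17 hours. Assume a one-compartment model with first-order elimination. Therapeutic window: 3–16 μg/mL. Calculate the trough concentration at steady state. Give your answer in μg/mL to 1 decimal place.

k = ln2/t½ = ln2/12 ≈ 0.057762 h⁻¹; fraction remaining f = e^(−kτ) = e^(−0.057762×17) ≈ 0.3746.
At steady state, accumulation factor R = 1/(1 − e^(−kτ)) ≈ 1.5990.
Each bolus raises the concentration by D/Vd = 1783/151 ≈ 11.808 μg/mL.
Steady-state peak Cmax,ss = C₀·R ≈ 11.808 × 1.5990 ≈ 18.881 μg/mL.
One interval later, Cmin,ss = Cmax,ss·e^(−kτ) ≈ 18.881 × 0.3746 ≈ 7.073 μg/mL.
Trough 7.1 μg/mL vs MEC 3 μg/mL: adequate.

7.1 μg/mL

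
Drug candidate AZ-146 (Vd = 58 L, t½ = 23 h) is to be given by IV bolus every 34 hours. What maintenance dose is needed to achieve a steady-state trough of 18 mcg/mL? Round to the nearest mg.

1865 mg

τ/t½ = 34/23 ≈ 1.4783, so f = (1/2)^(34/23) ≈ 0.358921.
Cmin,ss = (D/Vd)·f/(1−f), so D = Cmin,ss·Vd·(1−f)/f.
D = 18 × 58 × (1−f)/f ≈ 18 × 58 × 1.78613 ≈ 1864.72 mg.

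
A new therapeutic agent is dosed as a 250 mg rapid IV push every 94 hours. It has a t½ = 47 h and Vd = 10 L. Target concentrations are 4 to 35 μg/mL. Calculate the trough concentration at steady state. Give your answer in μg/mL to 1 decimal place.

8.3 μg/mL

τ = 94 h = 2 half-lives, so f = (1/2)^2 = 0.25.
Accumulation ratio R = 1/(1 − f) = 1/0.75 = 4/3.
Single-dose peak C₀ = D/Vd = 250/10 = 25 μg/mL.
Steady-state peak Cmax,ss = C₀·R = 25 × 4/3 ≈ 33.333 μg/mL.
Steady-state trough Cmin,ss = Cmax,ss·f ≈ 33.333 × 0.25 ≈ 8.333 μg/mL.
Trough 8.3 μg/mL vs MEC 4 μg/mL: adequate.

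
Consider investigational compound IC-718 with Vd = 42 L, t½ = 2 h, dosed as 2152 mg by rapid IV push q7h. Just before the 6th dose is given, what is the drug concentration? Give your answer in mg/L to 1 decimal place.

f = (1/2)^(τ/t½) = (1/2)^(7/2) ≈ 0.0884.
C₀ = D/Vd = 2152/42 ≈ 51.238 mg/L.
Before the 6th dose, 5 doses have been given. Superposition: Cmin = C₀·(f + f² + … + f^5).
≈ 51.238 × (0.0884 + 0.0078 + 0.0007 + 0.0001 + 0.0000) ≈ 51.238 × 0.0970 ≈ 4.970 mg/L.

5.0 mg/L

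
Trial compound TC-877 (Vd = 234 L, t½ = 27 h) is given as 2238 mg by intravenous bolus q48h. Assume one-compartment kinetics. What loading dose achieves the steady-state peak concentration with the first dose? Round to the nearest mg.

3159 mg

f = (1/2)^(48/27) ≈ 0.291632; accumulation ratio R = 1/(1−f) ≈ 1.41170.
Loading dose to hit Cmax,ss on first dose: D_load = D_maint·R ≈ 2238 × 1.41170 ≈ 3159.38 mg.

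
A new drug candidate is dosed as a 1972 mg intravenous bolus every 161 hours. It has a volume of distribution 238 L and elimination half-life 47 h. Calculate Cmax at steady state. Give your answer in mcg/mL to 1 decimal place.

9.1 mcg/mL

k = ln2/t½ = ln2/47 ≈ 0.014748 h⁻¹; fraction remaining f = e^(−kτ) = e^(−0.014748×161) ≈ 0.0931.
Accumulation ratio R = 1/(1 − f) ≈ 1/0.9069 ≈ 1.1027.
Each bolus raises the concentration by D/Vd = 1972/238 ≈ 8.286 mcg/mL.
Cmax,ss = C₀/(1 − f) ≈ 8.286/0.9069 ≈ 9.137 mcg/mL.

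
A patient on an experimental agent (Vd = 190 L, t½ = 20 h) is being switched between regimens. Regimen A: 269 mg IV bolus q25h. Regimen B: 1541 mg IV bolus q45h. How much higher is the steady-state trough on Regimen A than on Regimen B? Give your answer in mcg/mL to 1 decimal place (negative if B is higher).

Regimen A: f = (1/2)^(25/20) ≈ 0.4204; Cmin,ss = (269/190)·f/(1−f) ≈ 1.027 mcg/mL.
Regimen B: f = (1/2)^(45/20) ≈ 0.2102; Cmin,ss = (1541/190)·f/(1−f) ≈ 2.159 mcg/mL.
Difference ≈ 1.027 − 2.159 ≈ -1.132 mcg/mL.

-1.1 mcg/mL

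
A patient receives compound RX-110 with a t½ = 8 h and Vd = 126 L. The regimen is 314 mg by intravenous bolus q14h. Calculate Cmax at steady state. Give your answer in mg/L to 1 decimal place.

3.5 mg/L

k = ln2/t½ = ln2/8 ≈ 0.086643 h⁻¹; fraction remaining f = e^(−kτ) = e^(−0.086643×14) ≈ 0.2973.
Accumulation ratio R = 1/(1 − f) ≈ 1/0.7027 ≈ 1.4231.
Single-dose peak C₀ = D/Vd = 314/126 ≈ 2.492 mg/L.
Cmax,ss = C₀/(1 − f) ≈ 2.492/0.7027 ≈ 3.546 mg/L.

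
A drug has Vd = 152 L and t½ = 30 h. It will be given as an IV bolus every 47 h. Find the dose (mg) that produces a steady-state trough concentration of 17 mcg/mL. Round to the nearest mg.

τ/t½ = 47/30 ≈ 1.5667, so f = (1/2)^(47/30) ≈ 0.337587.
Cmin,ss = (D/Vd)·f/(1−f), so D = Cmin,ss·Vd·(1−f)/f.
D = 17 × 152 × (1−f)/f ≈ 17 × 152 × 1.96220 ≈ 5070.32 mg.

5070 mg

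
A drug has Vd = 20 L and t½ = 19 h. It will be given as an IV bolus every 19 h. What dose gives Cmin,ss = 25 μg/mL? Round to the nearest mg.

500 mg

τ/t½ = 19/19 ≈ 1, so f = (1/2)^(19/19) ≈ 0.500000.
Cmin,ss = (D/Vd)·f/(1−f), so D = Cmin,ss·Vd·(1−f)/f.
D = 25 × 20 × (1−f)/f ≈ 25 × 20 × 1.00000 ≈ 500.00 mg.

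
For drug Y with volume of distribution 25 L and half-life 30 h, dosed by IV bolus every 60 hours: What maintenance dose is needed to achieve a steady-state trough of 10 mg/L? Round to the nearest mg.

750 mg

τ/t½ = 60/30 ≈ 2, so f = (1/2)^(60/30) ≈ 0.250000.
Cmin,ss = (D/Vd)·f/(1−f), so D = Cmin,ss·Vd·(1−f)/f.
D = 10 × 25 × (1−f)/f ≈ 10 × 25 × 3.00000 ≈ 750.00 mg.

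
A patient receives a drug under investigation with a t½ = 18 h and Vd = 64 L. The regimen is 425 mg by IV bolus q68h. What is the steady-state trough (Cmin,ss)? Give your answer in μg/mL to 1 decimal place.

Over one 68-h interval, 68/18 ≈ 3.7778 half-lives elapse, leaving f ≈ 0.0729 of each dose.
Accumulation ratio R = 1/(1 − f) ≈ 1/0.9271 ≈ 1.0786.
Single-dose peak C₀ = D/Vd = 425/64 ≈ 6.641 μg/mL.
Cmax,ss = C₀/(1 − f) ≈ 6.641/0.9271 ≈ 7.163 μg/mL.
Steady-state trough Cmin,ss = Cmax,ss·f ≈ 7.163 × 0.0729 ≈ 0.522 μg/mL.

0.5 μg/mL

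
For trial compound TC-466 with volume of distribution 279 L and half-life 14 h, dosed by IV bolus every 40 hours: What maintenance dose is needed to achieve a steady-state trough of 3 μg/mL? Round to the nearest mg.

5228 mg

τ/t½ = 40/14 ≈ 2.8571, so f = (1/2)^(40/14) ≈ 0.138011.
Cmin,ss = (D/Vd)·f/(1−f), so D = Cmin,ss·Vd·(1−f)/f.
D = 3 × 279 × (1−f)/f ≈ 3 × 279 × 6.24580 ≈ 5227.73 mg.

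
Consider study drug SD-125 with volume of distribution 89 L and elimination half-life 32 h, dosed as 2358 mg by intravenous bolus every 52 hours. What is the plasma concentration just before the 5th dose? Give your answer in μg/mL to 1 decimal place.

12.6 μg/mL

f = (1/2)^(τ/t½) = (1/2)^(52/32) ≈ 0.3242.
C₀ = D/Vd = 2358/89 ≈ 26.494 μg/mL.
Before the 5th dose, 4 doses have been given. Superposition: Cmin = C₀·(f + f² + … + f^4).
≈ 26.494 × (0.3242 + 0.1051 + 0.0341 + 0.0110) ≈ 26.494 × 0.4744 ≈ 12.569 μg/mL.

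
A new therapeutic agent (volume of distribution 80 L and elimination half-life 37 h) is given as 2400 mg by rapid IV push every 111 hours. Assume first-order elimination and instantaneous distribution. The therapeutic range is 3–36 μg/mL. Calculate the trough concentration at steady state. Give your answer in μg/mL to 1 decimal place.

τ = 111 h = 3 half-lives, so f = (1/2)^3 = 0.125.
At steady state, R = 1/(1 − 0.125) = 8/7.
Single-dose peak C₀ = D/Vd = 2400/80 = 30 μg/mL.
Steady-state peak Cmax,ss = C₀·R = 30 × 8/7 ≈ 34.286 μg/mL.
Steady-state trough Cmin,ss = Cmax,ss·f ≈ 34.286 × 0.125 ≈ 4.286 μg/mL.
Trough 4.3 μg/mL vs MEC 3 μg/mL: adequate.

4.3 μg/mL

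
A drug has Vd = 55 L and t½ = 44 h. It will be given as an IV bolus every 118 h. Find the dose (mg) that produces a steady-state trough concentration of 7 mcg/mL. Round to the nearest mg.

τ/t½ = 118/44 ≈ 2.6818, so f = (1/2)^(118/44) ≈ 0.155845.
Cmin,ss = (D/Vd)·f/(1−f), so D = Cmin,ss·Vd·(1−f)/f.
D = 7 × 55 × (1−f)/f ≈ 7 × 55 × 5.41663 ≈ 2085.40 mg.

2085 mg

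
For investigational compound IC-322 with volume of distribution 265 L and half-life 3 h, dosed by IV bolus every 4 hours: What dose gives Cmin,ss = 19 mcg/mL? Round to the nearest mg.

7652 mg

τ/t½ = 4/3 ≈ 1.3333, so f = (1/2)^(4/3) ≈ 0.396850.
Cmin,ss = (D/Vd)·f/(1−f), so D = Cmin,ss·Vd·(1−f)/f.
D = 19 × 265 × (1−f)/f ≈ 19 × 265 × 1.51984 ≈ 7652.39 mg.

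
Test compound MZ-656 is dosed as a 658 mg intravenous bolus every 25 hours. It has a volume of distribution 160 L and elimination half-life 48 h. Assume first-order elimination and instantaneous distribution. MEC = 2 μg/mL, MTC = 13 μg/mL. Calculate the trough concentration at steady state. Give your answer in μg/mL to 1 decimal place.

k = ln2/t½ = ln2/48 ≈ 0.014441 h⁻¹; fraction remaining f = e^(−kτ) = e^(−0.014441×25) ≈ 0.6970.
Single-dose peak C₀ = D/Vd = 658/160 ≈ 4.112 μg/mL.
Steady-state trough Cmin,ss = C₀·f/(1−f) ≈ 4.112 × 0.6970/0.3030 ≈ 9.459 μg/mL.
Trough 9.5 μg/mL vs MEC 2 μg/mL: adequate.

9.5 μg/mL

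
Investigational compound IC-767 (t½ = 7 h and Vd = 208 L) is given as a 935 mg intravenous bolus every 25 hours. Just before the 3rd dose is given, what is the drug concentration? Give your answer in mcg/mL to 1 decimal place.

f = (1/2)^(τ/t½) = (1/2)^(25/7) ≈ 0.0841.
C₀ = D/Vd = 935/208 ≈ 4.495 mcg/mL.
Before the 3rd dose, 2 doses have been given. Superposition: Cmin = C₀·(f + f²).
≈ 4.495 × (0.0841 + 0.0071) ≈ 4.495 × 0.0912 ≈ 0.410 mcg/mL.

0.4 mcg/mL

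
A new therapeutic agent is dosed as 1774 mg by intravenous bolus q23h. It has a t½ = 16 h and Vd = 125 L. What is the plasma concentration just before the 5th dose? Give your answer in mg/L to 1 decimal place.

f = (1/2)^(τ/t½) = (1/2)^(23/16) ≈ 0.3692.
C₀ = D/Vd = 1774/125 ≈ 14.192 mg/L.
Before the 5th dose, 4 doses have been given. Superposition: Cmin = C₀·(f + f² + … + f^4).
≈ 14.192 × (0.3692 + 0.1363 + 0.0503 + 0.0186) ≈ 14.192 × 0.5744 ≈ 8.152 mg/L.

8.2 mg/L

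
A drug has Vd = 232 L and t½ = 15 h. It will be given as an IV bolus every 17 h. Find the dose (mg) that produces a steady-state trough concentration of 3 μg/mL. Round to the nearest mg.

831 mg

τ/t½ = 17/15 ≈ 1.1333, so f = (1/2)^(17/15) ≈ 0.455861.
Cmin,ss = (D/Vd)·f/(1−f), so D = Cmin,ss·Vd·(1−f)/f.
D = 3 × 232 × (1−f)/f ≈ 3 × 232 × 1.19365 ≈ 830.78 mg.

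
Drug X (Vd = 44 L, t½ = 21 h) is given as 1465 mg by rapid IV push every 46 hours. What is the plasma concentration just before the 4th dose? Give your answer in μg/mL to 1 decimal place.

f = (1/2)^(τ/t½) = (1/2)^(46/21) ≈ 0.2191.
C₀ = D/Vd = 1465/44 ≈ 33.295 μg/mL.
Before the 4th dose, 3 doses have been given. Superposition: Cmin = C₀·(f + f² + … + f^3).
≈ 33.295 × (0.2191 + 0.0480 + 0.0105) ≈ 33.295 × 0.2776 ≈ 9.243 μg/mL.

9.2 μg/mL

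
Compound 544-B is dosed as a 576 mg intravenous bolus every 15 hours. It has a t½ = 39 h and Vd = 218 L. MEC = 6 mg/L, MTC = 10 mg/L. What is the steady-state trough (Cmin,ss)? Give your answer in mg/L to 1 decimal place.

Over one 15-h interval, 15/39 ≈ 0.38462 half-lives elapse, leaving f ≈ 0.7660 of each dose.
At steady state, accumulation factor R = 1/(1 − e^(−kτ)) ≈ 4.2735.
Each bolus raises the concentration by D/Vd = 576/218 ≈ 2.642 mg/L.
Steady-state peak Cmax,ss = C₀·R ≈ 2.642 × 4.2735 ≈ 11.291 mg/L.
One interval later, Cmin,ss = Cmax,ss·e^(−kτ) ≈ 11.291 × 0.7660 ≈ 8.649 mg/L.
Trough 8.6 mg/L vs MEC 6 mg/L: adequate.

8.6 mg/L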